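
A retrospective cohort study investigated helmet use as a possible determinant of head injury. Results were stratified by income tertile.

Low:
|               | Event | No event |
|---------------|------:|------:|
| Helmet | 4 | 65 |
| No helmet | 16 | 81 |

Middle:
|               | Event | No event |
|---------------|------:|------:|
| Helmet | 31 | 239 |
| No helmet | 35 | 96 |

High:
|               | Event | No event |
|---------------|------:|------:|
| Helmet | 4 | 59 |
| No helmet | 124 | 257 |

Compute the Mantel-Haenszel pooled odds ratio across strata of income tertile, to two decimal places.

0.27

OR_MH = Σ(aᵢdᵢ/nᵢ) / Σ(bᵢcᵢ/nᵢ), where nᵢ is the stratum total.
Stratum 1 (Low): n = 166; a·d/n = 4·81/166 = 1.9518; b·c/n = 65·16/166 = 6.2651
Stratum 2 (Middle): n = 401; a·d/n = 31·96/401 = 7.4214; b·c/n = 239·35/401 = 20.8603
Stratum 3 (High): n = 444; a·d/n = 4·257/444 = 2.3153; b·c/n = 59·124/444 = 16.4775
OR_MH = (1.9518 + 7.4214 + 2.3153) / (6.2651 + 20.8603 + 16.4775) = 11.6886 / 43.6029 = 0.26807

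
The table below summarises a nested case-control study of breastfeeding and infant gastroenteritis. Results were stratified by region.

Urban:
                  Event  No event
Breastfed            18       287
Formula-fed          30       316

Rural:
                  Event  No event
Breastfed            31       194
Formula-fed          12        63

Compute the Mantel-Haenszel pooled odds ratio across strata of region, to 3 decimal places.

OR_MH = Σ(aᵢdᵢ/nᵢ) / Σ(bᵢcᵢ/nᵢ), where nᵢ is the stratum total.
Stratum 1 (Urban): n = 651; a·d/n = 18·316/651 = 8.7373; b·c/n = 287·30/651 = 13.2258
Stratum 2 (Rural): n = 300; a·d/n = 31·63/300 = 6.5100; b·c/n = 194·12/300 = 7.7600
OR_MH = (8.7373 + 6.5100) / (13.2258 + 7.7600) = 15.2473 / 20.9858 = 0.72655

0.727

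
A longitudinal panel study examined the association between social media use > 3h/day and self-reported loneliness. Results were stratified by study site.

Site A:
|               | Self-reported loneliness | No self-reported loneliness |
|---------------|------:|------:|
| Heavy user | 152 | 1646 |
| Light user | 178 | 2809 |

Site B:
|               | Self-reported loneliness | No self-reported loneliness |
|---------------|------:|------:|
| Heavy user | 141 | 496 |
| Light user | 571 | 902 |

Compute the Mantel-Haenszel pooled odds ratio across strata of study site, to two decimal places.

0.76

OR_MH = Σ(aᵢdᵢ/nᵢ) / Σ(bᵢcᵢ/nᵢ), where nᵢ is the stratum total.
Stratum 1 (Site A): n = 4785; a·d/n = 152·2809/4785 = 89.2305; b·c/n = 1646·178/4785 = 61.2305
Stratum 2 (Site B): n = 2110; a·d/n = 141·902/2110 = 60.2758; b·c/n = 496·571/2110 = 134.2256
OR_MH = (89.2305 + 60.2758) / (61.2305 + 134.2256) = 149.5063 / 195.4561 = 0.76491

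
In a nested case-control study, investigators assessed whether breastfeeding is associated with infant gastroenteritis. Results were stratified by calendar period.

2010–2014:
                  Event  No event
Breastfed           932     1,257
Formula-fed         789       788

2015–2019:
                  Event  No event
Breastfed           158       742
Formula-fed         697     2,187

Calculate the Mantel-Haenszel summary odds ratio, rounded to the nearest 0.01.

OR_MH = Σ(aᵢdᵢ/nᵢ) / Σ(bᵢcᵢ/nᵢ), where nᵢ is the stratum total.
Stratum 1 (2010–2014): n = 3766; a·d/n = 932·788/3766 = 195.0122; b·c/n = 1257·789/3766 = 263.3492
Stratum 2 (2015–2019): n = 3784; a·d/n = 158·2187/3784 = 91.3177; b·c/n = 742·697/3784 = 136.6739
OR_MH = (195.0122 + 91.3177) / (263.3492 + 136.6739) = 286.3299 / 400.0231 = 0.71578

0.72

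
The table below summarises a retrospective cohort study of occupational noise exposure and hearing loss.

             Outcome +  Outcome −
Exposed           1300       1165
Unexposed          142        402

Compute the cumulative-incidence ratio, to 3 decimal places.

Cells: a = 1300, b = 1165, c = 142, d = 402.
Risk in exposed = 1300/2465 = 0.52738; risk in unexposed = 142/544 = 0.26103.
RR = 0.52738 / 0.26103 = 2.02040
The risk among the exposed is 2.02 times that among the unexposed.

2.020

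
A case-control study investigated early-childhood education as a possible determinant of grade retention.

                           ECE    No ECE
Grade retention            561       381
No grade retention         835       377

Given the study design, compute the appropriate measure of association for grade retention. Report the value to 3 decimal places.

0.665

Reading the table with exposure as columns: a = 561 (ECE, case), b = 835 (ECE, non-case), c = 381 (No ECE, case), d = 377.
This is a case-control study: participants were sampled on outcome status, so risks in the source population cannot be estimated directly — relative risk is not valid here. The odds ratio is the appropriate measure.
OR = (a·d)/(b·c) = (561 × 377) / (835 × 381) = 211497 / 318135 = 0.66480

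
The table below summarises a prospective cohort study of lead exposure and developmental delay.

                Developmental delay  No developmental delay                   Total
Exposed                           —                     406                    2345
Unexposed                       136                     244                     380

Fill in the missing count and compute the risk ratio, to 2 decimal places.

2.31

The missing cell is in the exposed row: 2345 − 406 = 1939.
So a = 1939, b = 406, c = 136, d = 244.
RR = [a/(a+b)] / [c/(c+d)] = (1939/2345) / (136/380) = 0.82687/0.35789 = 2.31036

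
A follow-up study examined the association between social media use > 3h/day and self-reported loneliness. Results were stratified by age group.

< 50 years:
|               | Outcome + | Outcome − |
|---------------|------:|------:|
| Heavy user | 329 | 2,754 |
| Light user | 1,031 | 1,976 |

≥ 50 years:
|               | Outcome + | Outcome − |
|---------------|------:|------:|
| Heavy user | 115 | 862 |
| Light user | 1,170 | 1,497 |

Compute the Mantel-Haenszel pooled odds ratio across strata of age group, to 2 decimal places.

0.21

OR_MH = Σ(aᵢdᵢ/nᵢ) / Σ(bᵢcᵢ/nᵢ), where nᵢ is the stratum total.
Stratum 1 (< 50 years): n = 6090; a·d/n = 329·1976/6090 = 106.7494; b·c/n = 2754·1031/6090 = 466.2355
Stratum 2 (≥ 50 years): n = 3644; a·d/n = 115·1497/3644 = 47.2434; b·c/n = 862·1170/3644 = 276.7673
OR_MH = (106.7494 + 47.2434) / (466.2355 + 276.7673) = 153.9928 / 743.0028 = 0.20726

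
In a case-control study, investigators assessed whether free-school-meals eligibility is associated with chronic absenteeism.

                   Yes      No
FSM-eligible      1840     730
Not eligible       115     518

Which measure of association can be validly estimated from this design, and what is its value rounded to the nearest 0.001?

Cells: a = 1840, b = 730, c = 115, d = 518.
This is a case-control study: participants were sampled on outcome status, so risks in the source population cannot be estimated directly — relative risk is not valid here. The odds ratio is the appropriate measure.
OR = (a·d)/(b·c) = (1840 × 518) / (730 × 115) = 953120 / 83950 = 11.35342

11.353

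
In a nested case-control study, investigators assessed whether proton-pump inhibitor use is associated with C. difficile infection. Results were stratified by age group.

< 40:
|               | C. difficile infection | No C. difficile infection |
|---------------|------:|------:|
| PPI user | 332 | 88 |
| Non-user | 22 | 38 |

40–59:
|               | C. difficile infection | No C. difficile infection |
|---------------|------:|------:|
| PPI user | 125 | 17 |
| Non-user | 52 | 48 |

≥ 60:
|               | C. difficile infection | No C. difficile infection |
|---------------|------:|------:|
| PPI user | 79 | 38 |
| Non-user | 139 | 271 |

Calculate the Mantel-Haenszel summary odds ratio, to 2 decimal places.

5.18

OR_MH = Σ(aᵢdᵢ/nᵢ) / Σ(bᵢcᵢ/nᵢ), where nᵢ is the stratum total.
Stratum 1 (< 40): n = 480; a·d/n = 332·38/480 = 26.2833; b·c/n = 88·22/480 = 4.0333
Stratum 2 (40–59): n = 242; a·d/n = 125·48/242 = 24.7934; b·c/n = 17·52/242 = 3.6529
Stratum 3 (≥ 60): n = 527; a·d/n = 79·271/527 = 40.6243; b·c/n = 38·139/527 = 10.0228
OR_MH = (26.2833 + 24.7934 + 40.6243) / (4.0333 + 3.6529 + 10.0228) = 91.7010 / 17.7090 = 5.17822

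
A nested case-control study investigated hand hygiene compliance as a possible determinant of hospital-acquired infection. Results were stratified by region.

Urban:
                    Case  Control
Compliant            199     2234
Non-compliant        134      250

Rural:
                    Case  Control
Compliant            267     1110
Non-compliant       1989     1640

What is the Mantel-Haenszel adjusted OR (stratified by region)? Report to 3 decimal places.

0.192

OR_MH = Σ(aᵢdᵢ/nᵢ) / Σ(bᵢcᵢ/nᵢ), where nᵢ is the stratum total.
Stratum 1 (Urban): n = 2817; a·d/n = 199·250/2817 = 17.6606; b·c/n = 2234·134/2817 = 106.2677
Stratum 2 (Rural): n = 5006; a·d/n = 267·1640/5006 = 87.4710; b·c/n = 1110·1989/5006 = 441.0288
OR_MH = (17.6606 + 87.4710) / (106.2677 + 441.0288) = 105.1317 / 547.2964 = 0.19209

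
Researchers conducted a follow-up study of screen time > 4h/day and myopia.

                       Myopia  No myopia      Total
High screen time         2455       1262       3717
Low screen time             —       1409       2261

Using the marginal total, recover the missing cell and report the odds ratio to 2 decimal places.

3.22

The missing cell is in the unexposed row: 2261 − 1409 = 852.
So a = 2455, b = 1262, c = 852, d = 1409.
OR = (a·d)/(b·c) = (2455 × 1409) / (1262 × 852) = 3459095 / 1075224 = 3.21709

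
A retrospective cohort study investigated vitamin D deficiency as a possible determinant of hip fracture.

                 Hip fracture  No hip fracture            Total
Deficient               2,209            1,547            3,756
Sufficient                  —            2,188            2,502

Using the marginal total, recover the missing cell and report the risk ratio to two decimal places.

The missing cell is in the unexposed row: 2502 − 2188 = 314.
So a = 2209, b = 1547, c = 314, d = 2188.
RR = [a/(a+b)] / [c/(c+d)] = (2209/3756) / (314/2502) = 0.58813/0.12550 = 4.68628

4.69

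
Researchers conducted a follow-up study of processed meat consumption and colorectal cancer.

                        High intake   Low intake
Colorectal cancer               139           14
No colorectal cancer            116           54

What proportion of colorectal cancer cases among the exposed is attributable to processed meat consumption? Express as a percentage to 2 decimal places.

Reading the table with exposure as columns: a = 139 (High intake, case), b = 116 (High intake, non-case), c = 14 (Low intake, case), d = 54.
Risk in exposed = 139/255 = 0.54510; risk in unexposed = 14/68 = 0.20588.
RR = 0.54510/0.20588 = 2.64762
AR% = (RR − 1)/RR × 100 = (2.64762 − 1)/2.64762 × 100 = 62.2302%

62.23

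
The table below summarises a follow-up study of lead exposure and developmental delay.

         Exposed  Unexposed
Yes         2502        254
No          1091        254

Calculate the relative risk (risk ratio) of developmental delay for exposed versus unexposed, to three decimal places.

1.393

Reading the table with exposure as columns: a = 2502 (Exposed, case), b = 1091 (Exposed, non-case), c = 254 (Unexposed, case), d = 254.
Risk in exposed = 2502/3593 = 0.69635; risk in unexposed = 254/508 = 0.50000.
RR = 0.69635 / 0.50000 = 1.39271
The risk among the exposed is 1.39 times that among the unexposed.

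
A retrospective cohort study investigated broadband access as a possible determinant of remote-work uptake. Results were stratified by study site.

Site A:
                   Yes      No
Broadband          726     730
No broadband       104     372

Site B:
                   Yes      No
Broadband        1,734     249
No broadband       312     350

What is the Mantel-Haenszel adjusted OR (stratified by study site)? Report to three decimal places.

5.377

OR_MH = Σ(aᵢdᵢ/nᵢ) / Σ(bᵢcᵢ/nᵢ), where nᵢ is the stratum total.
Stratum 1 (Site A): n = 1932; a·d/n = 726·372/1932 = 139.7888; b·c/n = 730·104/1932 = 39.2961
Stratum 2 (Site B): n = 2645; a·d/n = 1734·350/2645 = 229.4518; b·c/n = 249·312/2645 = 29.3716
OR_MH = (139.7888 + 229.4518) / (39.2961 + 29.3716) = 369.2406 / 68.6677 = 5.37721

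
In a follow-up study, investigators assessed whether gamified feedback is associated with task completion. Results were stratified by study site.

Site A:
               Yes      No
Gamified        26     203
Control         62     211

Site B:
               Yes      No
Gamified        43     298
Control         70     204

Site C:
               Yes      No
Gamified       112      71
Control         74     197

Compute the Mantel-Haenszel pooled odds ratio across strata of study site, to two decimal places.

OR_MH = Σ(aᵢdᵢ/nᵢ) / Σ(bᵢcᵢ/nᵢ), where nᵢ is the stratum total.
Stratum 1 (Site A): n = 502; a·d/n = 26·211/502 = 10.9283; b·c/n = 203·62/502 = 25.0717
Stratum 2 (Site B): n = 615; a·d/n = 43·204/615 = 14.2634; b·c/n = 298·70/615 = 33.9187
Stratum 3 (Site C): n = 454; a·d/n = 112·197/454 = 48.5991; b·c/n = 71·74/454 = 11.5727
OR_MH = (10.9283 + 14.2634 + 48.5991) / (25.0717 + 33.9187 + 11.5727) = 73.7908 / 70.5631 = 1.04574

1.05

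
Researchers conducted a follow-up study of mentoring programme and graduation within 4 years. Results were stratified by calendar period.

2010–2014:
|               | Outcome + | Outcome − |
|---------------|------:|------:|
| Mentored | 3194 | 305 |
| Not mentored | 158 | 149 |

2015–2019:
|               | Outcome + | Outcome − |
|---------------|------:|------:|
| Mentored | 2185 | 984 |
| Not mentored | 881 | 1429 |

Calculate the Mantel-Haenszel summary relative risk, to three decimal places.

RR_MH = Σ(aᵢ·n₀ᵢ/nᵢ) / Σ(cᵢ·n₁ᵢ/nᵢ), with n₁ᵢ = aᵢ+bᵢ (exposed), n₀ᵢ = cᵢ+dᵢ (unexposed), nᵢ = n₁ᵢ+n₀ᵢ.
Stratum 1 (2010–2014): n₁ = 3499, n₀ = 307, n = 3806; a·n₀/n = 3194·307/3806 = 257.6348; c·n₁/n = 158·3499/3806 = 145.2554
Stratum 2 (2015–2019): n₁ = 3169, n₀ = 2310, n = 5479; a·n₀/n = 2185·2310/5479 = 921.2174; c·n₁/n = 881·3169/5479 = 509.5618
RR_MH = (257.6348 + 921.2174) / (145.2554 + 509.5618) = 1178.8522 / 654.8172 = 1.80028

1.800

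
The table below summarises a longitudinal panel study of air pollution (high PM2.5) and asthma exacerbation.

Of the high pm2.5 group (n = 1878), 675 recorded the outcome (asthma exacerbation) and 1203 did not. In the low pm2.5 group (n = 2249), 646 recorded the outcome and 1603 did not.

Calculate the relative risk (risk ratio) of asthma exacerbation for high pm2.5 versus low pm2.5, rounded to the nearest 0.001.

From the description: a = 675, b = 1203, c = 646, d = 1603.
Risk in exposed = 675/1878 = 0.35942; risk in unexposed = 646/2249 = 0.28724.
RR = 0.35942 / 0.28724 = 1.25131
The risk among the exposed is 1.25 times that among the unexposed.

1.251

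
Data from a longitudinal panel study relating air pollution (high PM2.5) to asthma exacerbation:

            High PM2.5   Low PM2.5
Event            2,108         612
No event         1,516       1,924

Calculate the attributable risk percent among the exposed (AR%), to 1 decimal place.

Reading the table with exposure as columns: a = 2108 (High PM2.5, case), b = 1516 (High PM2.5, non-case), c = 612 (Low PM2.5, case), d = 1924.
Risk in exposed = 2108/3624 = 0.58168; risk in unexposed = 612/2536 = 0.24132.
RR = 0.58168/0.24132 = 2.41035
AR% = (RR − 1)/RR × 100 = (2.41035 − 1)/2.41035 × 100 = 58.5123%

58.5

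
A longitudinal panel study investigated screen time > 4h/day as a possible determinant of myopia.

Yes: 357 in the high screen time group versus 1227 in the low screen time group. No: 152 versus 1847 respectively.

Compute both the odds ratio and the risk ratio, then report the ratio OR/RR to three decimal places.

2.012

From the description: a = 357, b = 152, c = 1227, d = 1847.
OR = (357·1847)/(152·1227) = 659379/186504 = 3.53547
Risk in exposed = 357/509 = 0.70138; risk in unexposed = 1227/3074 = 0.39915; RR = 1.75715
OR/RR = 3.53547 / 1.75715 = 2.01204
The outcome is not rare, so the OR lies further from 1 than the RR.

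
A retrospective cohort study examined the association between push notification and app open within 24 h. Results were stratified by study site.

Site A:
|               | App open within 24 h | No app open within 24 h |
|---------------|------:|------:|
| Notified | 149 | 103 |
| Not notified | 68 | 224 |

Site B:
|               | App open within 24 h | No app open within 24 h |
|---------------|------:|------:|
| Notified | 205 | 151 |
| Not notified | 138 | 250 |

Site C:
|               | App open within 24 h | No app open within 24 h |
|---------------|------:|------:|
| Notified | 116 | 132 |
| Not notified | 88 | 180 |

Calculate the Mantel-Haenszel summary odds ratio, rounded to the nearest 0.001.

OR_MH = Σ(aᵢdᵢ/nᵢ) / Σ(bᵢcᵢ/nᵢ), where nᵢ is the stratum total.
Stratum 1 (Site A): n = 544; a·d/n = 149·224/544 = 61.3529; b·c/n = 103·68/544 = 12.8750
Stratum 2 (Site B): n = 744; a·d/n = 205·250/744 = 68.8844; b·c/n = 151·138/744 = 28.0081
Stratum 3 (Site C): n = 516; a·d/n = 116·180/516 = 40.4651; b·c/n = 132·88/516 = 22.5116
OR_MH = (61.3529 + 68.8844 + 40.4651) / (12.8750 + 28.0081 + 22.5116) = 170.7025 / 63.3947 = 2.69269

2.693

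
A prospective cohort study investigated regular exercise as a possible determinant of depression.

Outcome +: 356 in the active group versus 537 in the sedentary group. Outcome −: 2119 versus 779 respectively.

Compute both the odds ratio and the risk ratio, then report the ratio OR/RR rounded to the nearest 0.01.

0.69

From the description: a = 356, b = 2119, c = 537, d = 779.
OR = (356·779)/(2119·537) = 277324/1137903 = 0.24371
Risk in exposed = 356/2475 = 0.14384; risk in unexposed = 537/1316 = 0.40805; RR = 0.35250
OR/RR = 0.24371 / 0.35250 = 0.69139
The outcome is not rare, so the OR lies further from 1 than the RR.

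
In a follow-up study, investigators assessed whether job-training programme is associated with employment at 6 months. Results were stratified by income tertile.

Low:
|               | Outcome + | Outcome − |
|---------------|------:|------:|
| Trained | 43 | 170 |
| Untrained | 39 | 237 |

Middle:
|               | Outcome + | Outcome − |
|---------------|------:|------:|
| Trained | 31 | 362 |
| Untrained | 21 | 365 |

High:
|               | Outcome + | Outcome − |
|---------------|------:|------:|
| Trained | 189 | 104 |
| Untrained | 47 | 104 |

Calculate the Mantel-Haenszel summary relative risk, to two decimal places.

RR_MH = Σ(aᵢ·n₀ᵢ/nᵢ) / Σ(cᵢ·n₁ᵢ/nᵢ), with n₁ᵢ = aᵢ+bᵢ (exposed), n₀ᵢ = cᵢ+dᵢ (unexposed), nᵢ = n₁ᵢ+n₀ᵢ.
Stratum 1 (Low): n₁ = 213, n₀ = 276, n = 489; a·n₀/n = 43·276/489 = 24.2699; c·n₁/n = 39·213/489 = 16.9877
Stratum 2 (Middle): n₁ = 393, n₀ = 386, n = 779; a·n₀/n = 31·386/779 = 15.3607; c·n₁/n = 21·393/779 = 10.5944
Stratum 3 (High): n₁ = 293, n₀ = 151, n = 444; a·n₀/n = 189·151/444 = 64.2770; c·n₁/n = 47·293/444 = 31.0158
RR_MH = (24.2699 + 15.3607 + 64.2770) / (16.9877 + 10.5944 + 31.0158) = 103.9077 / 58.5978 = 1.77323

1.77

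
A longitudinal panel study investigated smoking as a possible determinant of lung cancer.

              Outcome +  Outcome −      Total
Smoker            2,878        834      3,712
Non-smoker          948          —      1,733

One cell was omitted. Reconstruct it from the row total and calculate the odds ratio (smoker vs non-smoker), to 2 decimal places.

2.86

The missing cell is in the unexposed row: 1733 − 948 = 785.
So a = 2878, b = 834, c = 948, d = 785.
OR = (a·d)/(b·c) = (2878 × 785) / (834 × 948) = 2259230 / 790632 = 2.85750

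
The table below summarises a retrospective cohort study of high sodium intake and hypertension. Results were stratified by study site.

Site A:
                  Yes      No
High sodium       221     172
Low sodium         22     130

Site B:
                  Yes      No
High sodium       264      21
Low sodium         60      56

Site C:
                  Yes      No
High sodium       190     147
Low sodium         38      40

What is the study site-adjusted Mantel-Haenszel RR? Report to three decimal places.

RR_MH = Σ(aᵢ·n₀ᵢ/nᵢ) / Σ(cᵢ·n₁ᵢ/nᵢ), with n₁ᵢ = aᵢ+bᵢ (exposed), n₀ᵢ = cᵢ+dᵢ (unexposed), nᵢ = n₁ᵢ+n₀ᵢ.
Stratum 1 (Site A): n₁ = 393, n₀ = 152, n = 545; a·n₀/n = 221·152/545 = 61.6367; c·n₁/n = 22·393/545 = 15.8642
Stratum 2 (Site B): n₁ = 285, n₀ = 116, n = 401; a·n₀/n = 264·116/401 = 76.3691; c·n₁/n = 60·285/401 = 42.6434
Stratum 3 (Site C): n₁ = 337, n₀ = 78, n = 415; a·n₀/n = 190·78/415 = 35.7108; c·n₁/n = 38·337/415 = 30.8578
RR_MH = (61.6367 + 76.3691 + 35.7108) / (15.8642 + 42.6434 + 30.8578) = 173.7166 / 89.3654 = 1.94389

1.944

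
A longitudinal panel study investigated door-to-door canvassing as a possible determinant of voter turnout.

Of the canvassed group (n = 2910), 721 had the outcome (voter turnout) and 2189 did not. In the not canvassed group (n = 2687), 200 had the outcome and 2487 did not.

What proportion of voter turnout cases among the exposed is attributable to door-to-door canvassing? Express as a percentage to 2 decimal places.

69.96

From the description: a = 721, b = 2189, c = 200, d = 2487.
Risk in exposed = 721/2910 = 0.24777; risk in unexposed = 200/2687 = 0.07443.
RR = 0.24777/0.07443 = 3.32874
AR% = (RR − 1)/RR × 100 = (3.32874 − 1)/3.32874 × 100 = 69.9586%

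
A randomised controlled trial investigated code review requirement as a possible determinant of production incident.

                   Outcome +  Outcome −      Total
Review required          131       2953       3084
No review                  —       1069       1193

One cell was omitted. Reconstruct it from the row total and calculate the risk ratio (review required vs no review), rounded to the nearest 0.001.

0.409

The missing cell is in the unexposed row: 1193 − 1069 = 124.
So a = 131, b = 2953, c = 124, d = 1069.
RR = [a/(a+b)] / [c/(c+d)] = (131/3084) / (124/1193) = 0.04248/0.10394 = 0.40867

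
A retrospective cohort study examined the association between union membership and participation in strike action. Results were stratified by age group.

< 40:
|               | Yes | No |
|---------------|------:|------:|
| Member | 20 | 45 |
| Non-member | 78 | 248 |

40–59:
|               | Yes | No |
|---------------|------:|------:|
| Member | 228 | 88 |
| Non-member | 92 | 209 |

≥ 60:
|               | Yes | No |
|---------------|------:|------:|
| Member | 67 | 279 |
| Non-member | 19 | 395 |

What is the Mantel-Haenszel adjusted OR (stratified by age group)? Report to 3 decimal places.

4.290

OR_MH = Σ(aᵢdᵢ/nᵢ) / Σ(bᵢcᵢ/nᵢ), where nᵢ is the stratum total.
Stratum 1 (< 40): n = 391; a·d/n = 20·248/391 = 12.6854; b·c/n = 45·78/391 = 8.9770
Stratum 2 (40–59): n = 617; a·d/n = 228·209/617 = 77.2318; b·c/n = 88·92/617 = 13.1216
Stratum 3 (≥ 60): n = 760; a·d/n = 67·395/760 = 34.8224; b·c/n = 279·19/760 = 6.9750
OR_MH = (12.6854 + 77.2318 + 34.8224) / (8.9770 + 13.1216 + 6.9750) = 124.7396 / 29.0735 = 4.29048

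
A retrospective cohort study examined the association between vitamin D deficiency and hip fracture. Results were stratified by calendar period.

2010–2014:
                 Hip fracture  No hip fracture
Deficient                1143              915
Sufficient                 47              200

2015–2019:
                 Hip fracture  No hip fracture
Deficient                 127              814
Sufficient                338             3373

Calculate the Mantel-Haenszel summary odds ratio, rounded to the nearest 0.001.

2.458

OR_MH = Σ(aᵢdᵢ/nᵢ) / Σ(bᵢcᵢ/nᵢ), where nᵢ is the stratum total.
Stratum 1 (2010–2014): n = 2305; a·d/n = 1143·200/2305 = 99.1757; b·c/n = 915·47/2305 = 18.6573
Stratum 2 (2015–2019): n = 4652; a·d/n = 127·3373/4652 = 92.0832; b·c/n = 814·338/4652 = 59.1427
OR_MH = (99.1757 + 92.0832) / (18.6573 + 59.1427) = 191.2589 / 77.8000 = 2.45834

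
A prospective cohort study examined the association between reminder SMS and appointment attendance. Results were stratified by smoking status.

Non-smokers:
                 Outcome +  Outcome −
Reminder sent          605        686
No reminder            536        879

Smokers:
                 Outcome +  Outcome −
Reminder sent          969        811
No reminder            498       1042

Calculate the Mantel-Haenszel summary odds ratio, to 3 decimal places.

1.944

OR_MH = Σ(aᵢdᵢ/nᵢ) / Σ(bᵢcᵢ/nᵢ), where nᵢ is the stratum total.
Stratum 1 (Non-smokers): n = 2706; a·d/n = 605·879/2706 = 196.5244; b·c/n = 686·536/2706 = 135.8817
Stratum 2 (Smokers): n = 3320; a·d/n = 969·1042/3320 = 304.1259; b·c/n = 811·498/3320 = 121.6500
OR_MH = (196.5244 + 304.1259) / (135.8817 + 121.6500) = 500.6503 / 257.5317 = 1.94403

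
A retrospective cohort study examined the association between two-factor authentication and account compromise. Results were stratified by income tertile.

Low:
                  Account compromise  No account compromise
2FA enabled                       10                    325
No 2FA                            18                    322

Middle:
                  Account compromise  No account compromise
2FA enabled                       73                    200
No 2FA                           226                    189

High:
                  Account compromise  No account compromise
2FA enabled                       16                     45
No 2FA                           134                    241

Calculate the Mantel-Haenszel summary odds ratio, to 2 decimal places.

0.38

OR_MH = Σ(aᵢdᵢ/nᵢ) / Σ(bᵢcᵢ/nᵢ), where nᵢ is the stratum total.
Stratum 1 (Low): n = 675; a·d/n = 10·322/675 = 4.7704; b·c/n = 325·18/675 = 8.6667
Stratum 2 (Middle): n = 688; a·d/n = 73·189/688 = 20.0538; b·c/n = 200·226/688 = 65.6977
Stratum 3 (High): n = 436; a·d/n = 16·241/436 = 8.8440; b·c/n = 45·134/436 = 13.8303
OR_MH = (4.7704 + 20.0538 + 8.8440) / (8.6667 + 65.6977 + 13.8303) = 33.6682 / 88.1946 = 0.38175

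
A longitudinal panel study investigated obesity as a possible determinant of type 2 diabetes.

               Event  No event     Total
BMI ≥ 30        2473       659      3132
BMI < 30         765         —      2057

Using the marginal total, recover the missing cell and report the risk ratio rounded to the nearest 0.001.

2.123

The missing cell is in the unexposed row: 2057 − 765 = 1292.
So a = 2473, b = 659, c = 765, d = 1292.
RR = [a/(a+b)] / [c/(c+d)] = (2473/3132) / (765/2057) = 0.78959/0.37190 = 2.12312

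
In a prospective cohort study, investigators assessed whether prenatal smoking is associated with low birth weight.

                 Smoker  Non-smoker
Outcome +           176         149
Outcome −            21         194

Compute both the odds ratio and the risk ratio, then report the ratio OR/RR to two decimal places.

Reading the table with exposure as columns: a = 176 (Smoker, case), b = 21 (Smoker, non-case), c = 149 (Non-smoker, case), d = 194.
OR = (176·194)/(21·149) = 34144/3129 = 10.91211
Risk in exposed = 176/197 = 0.89340; risk in unexposed = 149/343 = 0.43440; RR = 2.05662
OR/RR = 10.91211 / 2.05662 = 5.30584
The outcome is not rare, so the OR lies further from 1 than the RR.

5.31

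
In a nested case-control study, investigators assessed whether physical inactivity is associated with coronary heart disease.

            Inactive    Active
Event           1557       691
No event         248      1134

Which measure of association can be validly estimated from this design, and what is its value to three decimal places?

10.303

Reading the table with exposure as columns: a = 1557 (Inactive, case), b = 248 (Inactive, non-case), c = 691 (Active, case), d = 1134.
This is a nested case-control study: participants were sampled on outcome status, so risks in the source population cannot be estimated directly — relative risk is not valid here. The odds ratio is the appropriate measure.
OR = (a·d)/(b·c) = (1557 × 1134) / (248 × 691) = 1765638 / 171368 = 10.30320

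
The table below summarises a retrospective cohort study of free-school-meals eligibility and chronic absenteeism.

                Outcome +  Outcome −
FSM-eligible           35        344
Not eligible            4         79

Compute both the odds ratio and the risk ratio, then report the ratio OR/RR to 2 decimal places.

Cells: a = 35, b = 344, c = 4, d = 79.
OR = (35·79)/(344·4) = 2765/1376 = 2.00945
Risk in exposed = 35/379 = 0.09235; risk in unexposed = 4/83 = 0.04819; RR = 1.91623
OR/RR = 2.00945 / 1.91623 = 1.04865
The outcome is rare in both groups, so OR ≈ RR (ratio near 1).

1.05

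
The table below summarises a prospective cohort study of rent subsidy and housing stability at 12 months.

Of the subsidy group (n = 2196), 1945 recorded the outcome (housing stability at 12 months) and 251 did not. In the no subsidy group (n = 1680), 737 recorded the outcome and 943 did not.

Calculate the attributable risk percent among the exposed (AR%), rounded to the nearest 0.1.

50.5

From the description: a = 1945, b = 251, c = 737, d = 943.
Risk in exposed = 1945/2196 = 0.88570; risk in unexposed = 737/1680 = 0.43869.
RR = 0.88570/0.43869 = 2.01897
AR% = (RR − 1)/RR × 100 = (2.01897 − 1)/2.01897 × 100 = 50.4697%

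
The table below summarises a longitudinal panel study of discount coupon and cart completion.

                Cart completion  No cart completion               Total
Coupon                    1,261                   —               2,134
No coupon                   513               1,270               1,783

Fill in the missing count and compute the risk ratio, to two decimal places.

2.05

The missing cell is in the exposed row: 2134 − 1261 = 873.
So a = 1261, b = 873, c = 513, d = 1270.
RR = [a/(a+b)] / [c/(c+d)] = (1261/2134) / (513/1783) = 0.59091/0.28772 = 2.05378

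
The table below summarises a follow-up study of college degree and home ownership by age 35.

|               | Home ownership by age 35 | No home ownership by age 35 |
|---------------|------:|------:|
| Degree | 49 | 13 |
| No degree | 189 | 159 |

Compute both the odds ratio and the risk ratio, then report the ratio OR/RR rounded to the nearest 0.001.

Cells: a = 49, b = 13, c = 189, d = 159.
OR = (49·159)/(13·189) = 7791/2457 = 3.17094
Risk in exposed = 49/62 = 0.79032; risk in unexposed = 189/348 = 0.54310; RR = 1.45520
OR/RR = 3.17094 / 1.45520 = 2.17905
The outcome is not rare, so the OR lies further from 1 than the RR.

2.179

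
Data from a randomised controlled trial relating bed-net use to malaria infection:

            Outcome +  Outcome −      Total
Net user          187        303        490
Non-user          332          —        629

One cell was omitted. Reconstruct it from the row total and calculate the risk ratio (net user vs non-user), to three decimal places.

The missing cell is in the unexposed row: 629 − 332 = 297.
So a = 187, b = 303, c = 332, d = 297.
RR = [a/(a+b)] / [c/(c+d)] = (187/490) / (332/629) = 0.38163/0.52782 = 0.72303

0.723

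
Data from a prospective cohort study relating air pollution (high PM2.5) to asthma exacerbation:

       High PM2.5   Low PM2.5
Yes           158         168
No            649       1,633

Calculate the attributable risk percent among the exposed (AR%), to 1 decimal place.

52.4

Reading the table with exposure as columns: a = 158 (High PM2.5, case), b = 649 (High PM2.5, non-case), c = 168 (Low PM2.5, case), d = 1633.
Risk in exposed = 158/807 = 0.19579; risk in unexposed = 168/1801 = 0.09328.
RR = 0.19579/0.09328 = 2.09888
AR% = (RR − 1)/RR × 100 = (2.09888 − 1)/2.09888 × 100 = 52.3556%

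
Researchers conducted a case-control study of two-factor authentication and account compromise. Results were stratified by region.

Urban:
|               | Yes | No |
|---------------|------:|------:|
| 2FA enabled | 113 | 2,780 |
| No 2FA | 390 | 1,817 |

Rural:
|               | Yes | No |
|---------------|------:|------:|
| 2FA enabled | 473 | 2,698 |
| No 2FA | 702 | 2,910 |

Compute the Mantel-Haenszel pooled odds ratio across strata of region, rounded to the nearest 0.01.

0.49

OR_MH = Σ(aᵢdᵢ/nᵢ) / Σ(bᵢcᵢ/nᵢ), where nᵢ is the stratum total.
Stratum 1 (Urban): n = 5100; a·d/n = 113·1817/5100 = 40.2590; b·c/n = 2780·390/5100 = 212.5882
Stratum 2 (Rural): n = 6783; a·d/n = 473·2910/6783 = 202.9235; b·c/n = 2698·702/6783 = 279.2269
OR_MH = (40.2590 + 202.9235) / (212.5882 + 279.2269) = 243.1825 / 491.8151 = 0.49446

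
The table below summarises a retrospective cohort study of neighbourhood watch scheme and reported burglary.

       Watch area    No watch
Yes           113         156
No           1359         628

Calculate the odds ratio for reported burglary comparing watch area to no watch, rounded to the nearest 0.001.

0.335

Reading the table with exposure as columns: a = 113 (Watch area, case), b = 1359 (Watch area, non-case), c = 156 (No watch, case), d = 628.
OR = (a·d)/(b·c) = (113 × 628) / (1359 × 156) = 70964 / 212004 = 0.33473
Exposure is associated with lower odds of reported burglary (OR = 0.33 < 1).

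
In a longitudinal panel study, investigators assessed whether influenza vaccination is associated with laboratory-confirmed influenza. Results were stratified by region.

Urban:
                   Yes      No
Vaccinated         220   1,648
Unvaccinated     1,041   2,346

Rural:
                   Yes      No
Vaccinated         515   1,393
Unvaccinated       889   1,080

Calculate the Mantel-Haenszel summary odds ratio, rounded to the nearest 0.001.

OR_MH = Σ(aᵢdᵢ/nᵢ) / Σ(bᵢcᵢ/nᵢ), where nᵢ is the stratum total.
Stratum 1 (Urban): n = 5255; a·d/n = 220·2346/5255 = 98.2150; b·c/n = 1648·1041/5255 = 326.4639
Stratum 2 (Rural): n = 3877; a·d/n = 515·1080/3877 = 143.4614; b·c/n = 1393·889/3877 = 319.4163
OR_MH = (98.2150 + 143.4614) / (326.4639 + 319.4163) = 241.6765 / 645.8802 = 0.37418

0.374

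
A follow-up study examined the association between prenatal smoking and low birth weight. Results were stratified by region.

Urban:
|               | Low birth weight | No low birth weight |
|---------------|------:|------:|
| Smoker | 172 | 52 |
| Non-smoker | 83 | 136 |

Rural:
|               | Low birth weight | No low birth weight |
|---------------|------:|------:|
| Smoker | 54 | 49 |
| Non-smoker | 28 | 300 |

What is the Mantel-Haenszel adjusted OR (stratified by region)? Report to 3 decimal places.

OR_MH = Σ(aᵢdᵢ/nᵢ) / Σ(bᵢcᵢ/nᵢ), where nᵢ is the stratum total.
Stratum 1 (Urban): n = 443; a·d/n = 172·136/443 = 52.8036; b·c/n = 52·83/443 = 9.7427
Stratum 2 (Rural): n = 431; a·d/n = 54·300/431 = 37.5870; b·c/n = 49·28/431 = 3.1833
OR_MH = (52.8036 + 37.5870) / (9.7427 + 3.1833) = 90.3906 / 12.9260 = 6.99295

6.993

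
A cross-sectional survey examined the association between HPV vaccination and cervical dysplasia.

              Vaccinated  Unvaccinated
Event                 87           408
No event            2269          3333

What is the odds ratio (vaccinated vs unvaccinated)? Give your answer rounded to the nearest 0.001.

Reading the table with exposure as columns: a = 87 (Vaccinated, case), b = 2269 (Vaccinated, non-case), c = 408 (Unvaccinated, case), d = 3333.
OR = (a·d)/(b·c) = (87 × 3333) / (2269 × 408) = 289971 / 925752 = 0.31323
Exposure is associated with lower odds of cervical dysplasia (OR = 0.31 < 1).

0.313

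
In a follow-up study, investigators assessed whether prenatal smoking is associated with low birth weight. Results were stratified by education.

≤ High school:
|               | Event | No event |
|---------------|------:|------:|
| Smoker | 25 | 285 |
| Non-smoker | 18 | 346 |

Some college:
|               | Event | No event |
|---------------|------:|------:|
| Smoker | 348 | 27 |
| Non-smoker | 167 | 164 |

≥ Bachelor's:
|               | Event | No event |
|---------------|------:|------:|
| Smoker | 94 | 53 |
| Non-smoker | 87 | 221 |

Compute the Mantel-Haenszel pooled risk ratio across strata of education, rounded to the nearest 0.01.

RR_MH = Σ(aᵢ·n₀ᵢ/nᵢ) / Σ(cᵢ·n₁ᵢ/nᵢ), with n₁ᵢ = aᵢ+bᵢ (exposed), n₀ᵢ = cᵢ+dᵢ (unexposed), nᵢ = n₁ᵢ+n₀ᵢ.
Stratum 1 (≤ High school): n₁ = 310, n₀ = 364, n = 674; a·n₀/n = 25·364/674 = 13.5015; c·n₁/n = 18·310/674 = 8.2789
Stratum 2 (Some college): n₁ = 375, n₀ = 331, n = 706; a·n₀/n = 348·331/706 = 163.1558; c·n₁/n = 167·375/706 = 88.7040
Stratum 3 (≥ Bachelor's): n₁ = 147, n₀ = 308, n = 455; a·n₀/n = 94·308/455 = 63.6308; c·n₁/n = 87·147/455 = 28.1077
RR_MH = (13.5015 + 163.1558 + 63.6308) / (8.2789 + 88.7040 + 28.1077) = 240.2881 / 125.0906 = 1.92091

1.92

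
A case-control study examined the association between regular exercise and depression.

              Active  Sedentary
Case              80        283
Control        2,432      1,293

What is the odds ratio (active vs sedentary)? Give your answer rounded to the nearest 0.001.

0.150

Reading the table with exposure as columns: a = 80 (Active, case), b = 2432 (Active, non-case), c = 283 (Sedentary, case), d = 1293.
OR = (a·d)/(b·c) = (80 × 1293) / (2432 × 283) = 103440 / 688256 = 0.15029
Exposure is associated with lower odds of depression (OR = 0.15 < 1).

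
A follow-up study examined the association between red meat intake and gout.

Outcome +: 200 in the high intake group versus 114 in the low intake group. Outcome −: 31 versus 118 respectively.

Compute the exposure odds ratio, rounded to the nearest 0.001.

6.678

From the description: a = 200, b = 31, c = 114, d = 118.
OR = (a·d)/(b·c) = (200 × 118) / (31 × 114) = 23600 / 3534 = 6.67799
The odds of gout are about 6.68 times as high in the high intake group.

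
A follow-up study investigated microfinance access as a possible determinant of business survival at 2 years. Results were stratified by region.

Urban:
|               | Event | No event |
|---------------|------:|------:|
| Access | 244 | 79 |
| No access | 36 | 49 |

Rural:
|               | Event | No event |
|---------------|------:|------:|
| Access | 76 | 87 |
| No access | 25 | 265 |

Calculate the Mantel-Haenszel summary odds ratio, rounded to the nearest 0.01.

OR_MH = Σ(aᵢdᵢ/nᵢ) / Σ(bᵢcᵢ/nᵢ), where nᵢ is the stratum total.
Stratum 1 (Urban): n = 408; a·d/n = 244·49/408 = 29.3039; b·c/n = 79·36/408 = 6.9706
Stratum 2 (Rural): n = 453; a·d/n = 76·265/453 = 44.4592; b·c/n = 87·25/453 = 4.8013
OR_MH = (29.3039 + 44.4592) / (6.9706 + 4.8013) = 73.7631 / 11.7719 = 6.26602

6.27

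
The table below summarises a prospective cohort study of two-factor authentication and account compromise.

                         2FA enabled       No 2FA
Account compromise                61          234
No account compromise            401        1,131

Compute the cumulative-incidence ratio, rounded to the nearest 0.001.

Reading the table with exposure as columns: a = 61 (2FA enabled, case), b = 401 (2FA enabled, non-case), c = 234 (No 2FA, case), d = 1131.
Risk in exposed = 61/462 = 0.13203; risk in unexposed = 234/1365 = 0.17143.
RR = 0.13203 / 0.17143 = 0.77020
The risk is 23% lower among the exposed than among the unexposed.

0.770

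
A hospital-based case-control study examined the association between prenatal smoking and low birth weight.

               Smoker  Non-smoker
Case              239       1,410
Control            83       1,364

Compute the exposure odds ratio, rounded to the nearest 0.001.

2.786

Reading the table with exposure as columns: a = 239 (Smoker, case), b = 83 (Smoker, non-case), c = 1410 (Non-smoker, case), d = 1364.
OR = (a·d)/(b·c) = (239 × 1364) / (83 × 1410) = 325996 / 117030 = 2.78558
The odds of low birth weight are about 2.79 times as high in the smoker group.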